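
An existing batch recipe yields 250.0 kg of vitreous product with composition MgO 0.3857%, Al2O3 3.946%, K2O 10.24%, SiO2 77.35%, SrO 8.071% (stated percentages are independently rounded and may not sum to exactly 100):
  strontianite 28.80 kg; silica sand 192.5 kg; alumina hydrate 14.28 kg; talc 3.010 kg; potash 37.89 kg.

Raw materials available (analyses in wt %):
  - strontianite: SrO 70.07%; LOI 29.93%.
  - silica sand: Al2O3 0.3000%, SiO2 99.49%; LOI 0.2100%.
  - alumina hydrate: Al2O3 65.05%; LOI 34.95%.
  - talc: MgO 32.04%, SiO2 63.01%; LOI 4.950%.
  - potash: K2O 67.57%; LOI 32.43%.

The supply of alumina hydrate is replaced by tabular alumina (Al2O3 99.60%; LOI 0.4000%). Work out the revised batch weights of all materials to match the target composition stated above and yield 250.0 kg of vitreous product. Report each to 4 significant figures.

Mid-chain values appear, rounded to four significant figures, within the worked lines; all internal work runs at exact precision at all times; every reported result takes exactly one rounding; the derived quantities are recomputed from the weighed amounts for 250.0 kg of glass at full precision (totals, five oxide percentages, yield, ignition loss, net glass mass) as written in problem or answer.
Per-oxide target masses for 250.0 kg vitreous product:
  MgO: 0.3857% × 250.0 = 0.9642 kg
  Al2O3: 3.946% × 250.0 = 9.865 kg
  K2O: 10.24% × 250.0 = 25.60 kg
  SiO2: 77.35% × 250.0 = 193.4 kg
  SrO: 8.071% × 250.0 = 20.18 kg
Verifying the oxide balance with the batch weights as given, for the quoted basis mass (target by target, the sums agree modulo rounding of the values):
  MgO: 3.010·0.3204 = 0.9644 kg (target 0.9642 kg)
  Al2O3: 192.5·0.003000 + 9.325·0.9960 = 9.865 kg (target 9.865 kg)
  K2O: 37.89·0.6757 = 25.60 kg (target 25.60 kg)
  SiO2: 192.5·0.9949 + 3.010·0.6301 = 193.4 kg (target 193.4 kg)
  SrO: 28.80·0.7007 = 20.18 kg (target 20.18 kg)
Glass-mass bookkeeping: batch total minus LOI = 250.0 kg (the targets, summed, come to 250.0 kg; with the basis standing at 250.0 kg — gaps are rounding artifacts).
Summing the batch: Σ batch = 271.5 kg; the LOI term Σ batch·LOI equals 21.50 kg; the yield ratio, glass ÷ batch: 92.08%.

Revised batch per 250.0 kg vitreous product:
  strontianite: 28.80 kg
  silica sand: 192.5 kg
  tabular alumina: 9.325 kg
  talc: 3.010 kg
  potash: 37.89 kg
Total batch = 271.5 kg; LOI loss = 21.50 kg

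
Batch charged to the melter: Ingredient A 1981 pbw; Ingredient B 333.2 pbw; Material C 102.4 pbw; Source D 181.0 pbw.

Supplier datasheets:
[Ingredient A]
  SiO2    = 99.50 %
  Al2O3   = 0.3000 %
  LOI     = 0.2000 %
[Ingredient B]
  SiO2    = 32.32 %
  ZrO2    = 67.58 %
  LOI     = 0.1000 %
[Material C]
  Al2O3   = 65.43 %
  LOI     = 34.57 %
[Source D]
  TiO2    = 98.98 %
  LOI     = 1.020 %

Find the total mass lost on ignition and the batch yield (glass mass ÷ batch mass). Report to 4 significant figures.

LOI loss = 41.54 pbw; glass = 2556 pbw; yield = 98.40%

The intermediate values appear with 4-significant-figure rounding when written out — the whole derivation runs at full precision from first step to last; each reported number sees exactly one rounding. All derived quantities (ignition loss, four oxide percentages, net glass mass, the totals, the yield) are computed at full precision starting from the weights for 2556 pbw of glass, as they appear in the problem or the answer.
Ignition loss by material:
  Ingredient A: 1981 × 0.002000 = 3.962 pbw
  Ingredient B: 333.2 × 0.001000 = 0.3332 pbw
  Material C: 102.4 × 0.3457 = 35.40 pbw
  Source D: 181.0 × 0.01020 = 1.846 pbw
Total LOI = 41.54 pbw
Glass = batch − LOI = 2598 − 41.54 = 2556 pbw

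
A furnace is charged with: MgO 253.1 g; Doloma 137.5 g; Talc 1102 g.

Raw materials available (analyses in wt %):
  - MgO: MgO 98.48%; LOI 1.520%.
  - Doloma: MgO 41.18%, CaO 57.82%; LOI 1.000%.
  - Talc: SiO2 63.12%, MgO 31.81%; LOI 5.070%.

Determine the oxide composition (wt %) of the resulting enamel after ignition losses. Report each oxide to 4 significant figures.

Glass mass = 1432 g (batch 1493 − LOI 61.09).
Composition: SiO2 48.59%, MgO 45.86%, CaO 5.554%

All internal work runs at full precision all the way through — mid-chain values are printed rounded to four significant figures across the worked steps — exactly one rounding is applied to each reported result; derived quantities (glass mass, ignition loss, three oxide percentages, yield, totals) are computed at full float precision starting from the weights per 1432 g of glass, as written in either problem or answer.
Oxide masses out of the charge:
  SiO2: 1102·0.6312 = 695.6 g
  MgO: 253.1·0.9848 + 137.5·0.4118 + 1102·0.3181 = 656.4 g
  CaO: 137.5·0.5782 = 79.50 g
LOI: 253.1·0.01520 + 137.5·0.01000 + 1102·0.05070 = 61.09 g
Glass mass = batch − LOI = 1493 − 61.09 = 1432 g (= Σ oxide masses)
wt %: oxide over glass, times 100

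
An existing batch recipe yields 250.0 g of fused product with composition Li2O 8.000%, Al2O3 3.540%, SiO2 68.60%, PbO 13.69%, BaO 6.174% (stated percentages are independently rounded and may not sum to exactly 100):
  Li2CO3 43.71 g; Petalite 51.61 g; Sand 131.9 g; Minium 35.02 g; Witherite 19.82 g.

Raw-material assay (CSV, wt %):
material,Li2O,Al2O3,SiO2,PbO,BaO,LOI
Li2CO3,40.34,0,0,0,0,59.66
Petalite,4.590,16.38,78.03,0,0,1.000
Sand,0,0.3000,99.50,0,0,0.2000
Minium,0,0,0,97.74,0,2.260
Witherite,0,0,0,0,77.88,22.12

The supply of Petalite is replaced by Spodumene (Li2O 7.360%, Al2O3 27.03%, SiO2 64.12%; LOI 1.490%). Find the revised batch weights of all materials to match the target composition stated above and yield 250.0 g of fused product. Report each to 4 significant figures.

Revised batch per 250.0 g fused product:
  Li2CO3: 43.91 g
  Spodumene: 31.05 g
  Sand: 152.4 g
  Minium: 35.02 g
  Witherite: 19.82 g
Total batch = 282.2 g; LOI loss = 32.14 g

The intermediate values appear rounded to 4 significant figures in the working; the whole derivation carries full precision in all steps — every reported number includes exactly one rounding. The derived quantities (yield, the totals, five oxide percentages, LOI, glass mass) are re-derived from the batch weights for 250.0 g of glass at exact precision, exactly as shown in the question or the answer.
The oxide mass targets at 250.0 g fused product:
  Li2O: 8.000% × 250.0 = 20.00 g
  Al2O3: 3.540% × 250.0 = 8.850 g
  SiO2: 68.60% × 250.0 = 171.5 g
  PbO: 13.69% × 250.0 = 34.22 g
  BaO: 6.174% × 250.0 = 15.44 g
Balance tally, oxide-wise, given the weights on record, relative to the basis at hand (delivered sums recover each target within answer rounding):
  Li2O: 43.91·0.4034 + 31.05·0.07360 = 20.00 g (target 20.00 g)
  Al2O3: 31.05·0.2703 + 152.4·0.003000 = 8.850 g (target 8.850 g)
  SiO2: 31.05·0.6412 + 152.4·0.9950 = 171.5 g (target 171.5 g)
  PbO: 35.02·0.9774 = 34.23 g (target 34.22 g)
  BaO: 19.82·0.7788 = 15.44 g (target 15.44 g)
Consistency of the glass mass: net batch after ignition = 250.1 g (the targets, summed, come to 250.0 g; basis as stated: 250.0 g — deltas are rounding alone).
Summing the batch: Σ batch = 282.2 g; the LOI term Σ batch·LOI equals 32.14 g; glass ÷ batch gives a yield of 88.61%.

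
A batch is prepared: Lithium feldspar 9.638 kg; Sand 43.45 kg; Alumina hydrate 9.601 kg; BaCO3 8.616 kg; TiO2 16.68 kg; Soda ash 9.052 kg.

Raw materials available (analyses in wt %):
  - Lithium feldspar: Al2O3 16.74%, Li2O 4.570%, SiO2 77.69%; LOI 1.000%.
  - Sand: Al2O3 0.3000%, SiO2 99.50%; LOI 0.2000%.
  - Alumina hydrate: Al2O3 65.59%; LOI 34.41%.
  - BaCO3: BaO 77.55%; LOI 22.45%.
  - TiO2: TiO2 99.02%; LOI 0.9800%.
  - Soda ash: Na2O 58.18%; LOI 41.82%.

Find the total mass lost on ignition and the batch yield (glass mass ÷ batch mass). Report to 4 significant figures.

The whole derivation carries exact precision at each step. Intermediates are displayed, rounded to four significant figures, across the worked steps. Every reported result takes exactly one rounding — the derived quantities, which include totals, ignition loss, net glass mass, yield, six oxide percentages, are recomputed in exact precision, precisely as stated by problem or answer, from the batch weights for 87.67 kg of glass.
LOI of each material in turn:
  Lithium feldspar: 9.638 × 0.01000 = 0.09638 kg
  Sand: 43.45 × 0.002000 = 0.08690 kg
  Alumina hydrate: 9.601 × 0.3441 = 3.304 kg
  BaCO3: 8.616 × 0.2245 = 1.934 kg
  TiO2: 16.68 × 0.009800 = 0.1635 kg
  Soda ash: 9.052 × 0.4182 = 3.786 kg
Total LOI = 9.370 kg
Glass = batch − LOI = 97.04 − 9.370 = 87.67 kg

LOI loss = 9.370 kg; glass = 87.67 kg; yield = 90.34%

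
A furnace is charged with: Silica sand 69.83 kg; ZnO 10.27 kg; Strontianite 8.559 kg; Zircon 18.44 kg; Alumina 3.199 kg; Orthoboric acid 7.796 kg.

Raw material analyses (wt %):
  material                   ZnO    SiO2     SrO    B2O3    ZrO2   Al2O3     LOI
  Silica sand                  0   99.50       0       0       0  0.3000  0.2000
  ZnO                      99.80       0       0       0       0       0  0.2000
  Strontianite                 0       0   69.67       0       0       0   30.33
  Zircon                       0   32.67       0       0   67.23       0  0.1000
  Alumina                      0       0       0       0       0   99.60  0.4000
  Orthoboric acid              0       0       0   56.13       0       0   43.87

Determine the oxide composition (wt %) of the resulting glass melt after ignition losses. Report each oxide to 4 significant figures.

All internal work runs at full precision all the way through — values along the way are displayed, with 4-significant-digit rounding, in the printout; a single rounding finalizes every reported figure; the derived quantities are computed in full precision (the six compositions, the totals, glass mass, ignition loss, yield) using the weight values for 111.9 kg of glass, as quoted within either problem or answer.
Per-oxide mass from batch:
  ZnO: 10.27·0.9980 = 10.25 kg
  SiO2: 69.83·0.9950 + 18.44·0.3267 = 75.51 kg
  SrO: 8.559·0.6967 = 5.963 kg
  B2O3: 7.796·0.5613 = 4.376 kg
  ZrO2: 18.44·0.6723 = 12.40 kg
  Al2O3: 69.83·0.003000 + 3.199·0.9960 = 3.396 kg
LOI: 69.83·0.002000 + 10.27·0.002000 + 8.559·0.3033 + 18.44·0.001000 + 3.199·0.004000 + 7.796·0.4387 = 6.207 kg
Resulting glass, batch − LOI: 118.1 − 6.207 = 111.9 kg (the oxide masses sum to this)
each oxide over glass, ×100, is wt %

Glass mass = 111.9 kg (batch 118.1 − LOI 6.207).
Composition: ZnO 9.161%, SiO2 67.48%, SrO 5.330%, B2O3 3.911%, ZrO2 11.08%, Al2O3 3.035%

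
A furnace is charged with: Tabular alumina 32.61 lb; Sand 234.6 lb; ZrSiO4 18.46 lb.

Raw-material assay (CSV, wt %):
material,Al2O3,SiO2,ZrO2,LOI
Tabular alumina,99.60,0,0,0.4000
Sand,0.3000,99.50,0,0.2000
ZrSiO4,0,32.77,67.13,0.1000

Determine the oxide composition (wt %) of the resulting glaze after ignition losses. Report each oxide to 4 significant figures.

Glass mass = 285.1 lb (batch 285.7 − LOI 0.6181).
Composition: Al2O3 11.64%, SiO2 84.01%, ZrO2 4.347%

All internal work runs at full precision from first step to last — in-progress results are printed, with 4-significant-digit rounding, in the printout. A single rounding produces each reported result; the derived quantities, including totals, the yield, glass mass, the three compositions, LOI, are carried using the weight values for 285.1 lb of glass in full precision, as set out in question or answer.
Oxide masses out of the charge:
  Al2O3: 32.61·0.9960 + 234.6·0.003000 = 33.18 lb
  SiO2: 234.6·0.9950 + 18.46·0.3277 = 239.5 lb
  ZrO2: 18.46·0.6713 = 12.39 lb
LOI: 32.61·0.004000 + 234.6·0.002000 + 18.46·0.001000 = 0.6181 lb
Resulting glass, batch − LOI: 285.7 − 0.6181 = 285.1 lb (consistent with Σ oxide mass)
each wt % is 100 × oxide ÷ glass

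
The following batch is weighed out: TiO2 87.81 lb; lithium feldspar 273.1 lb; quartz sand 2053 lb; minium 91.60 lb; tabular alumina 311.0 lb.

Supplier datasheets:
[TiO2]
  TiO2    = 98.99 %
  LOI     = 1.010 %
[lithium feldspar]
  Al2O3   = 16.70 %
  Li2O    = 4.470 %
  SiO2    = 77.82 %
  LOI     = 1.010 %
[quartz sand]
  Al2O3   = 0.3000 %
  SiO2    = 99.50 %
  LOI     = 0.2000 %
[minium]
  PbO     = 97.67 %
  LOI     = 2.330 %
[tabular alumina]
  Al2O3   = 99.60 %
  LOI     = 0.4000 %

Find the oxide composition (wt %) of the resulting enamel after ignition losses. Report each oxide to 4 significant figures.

The working math carries exact precision at every stage — rounding to four significant figures applies to every working value as printed; every reported figure is rounded a single time. The derived quantities are recomputed in full precision (yield, totals, LOI, glass mass, the five compositions) starting from the weights for 2805 lb of glass precisely as stated by the problem or the answer.
Mass of each oxide from the mix:
  Al2O3: 273.1·0.1670 + 2053·0.003000 + 311.0·0.9960 = 361.5 lb
  TiO2: 87.81·0.9899 = 86.92 lb
  PbO: 91.60·0.9767 = 89.47 lb
  Li2O: 273.1·0.04470 = 12.21 lb
  SiO2: 273.1·0.7782 + 2053·0.9950 = 2255 lb
LOI: 87.81·0.01010 + 273.1·0.01010 + 2053·0.002000 + 91.60·0.02330 + 311.0·0.004000 = 11.13 lb
Glass mass = batch − LOI = 2817 − 11.13 = 2805 lb (= Σ oxide masses)
each oxide over glass, ×100, is wt %

Glass mass = 2805 lb (batch 2817 − LOI 11.13).
Composition: Al2O3 12.89%, TiO2 3.098%, PbO 3.189%, Li2O 0.4351%, SiO2 80.39%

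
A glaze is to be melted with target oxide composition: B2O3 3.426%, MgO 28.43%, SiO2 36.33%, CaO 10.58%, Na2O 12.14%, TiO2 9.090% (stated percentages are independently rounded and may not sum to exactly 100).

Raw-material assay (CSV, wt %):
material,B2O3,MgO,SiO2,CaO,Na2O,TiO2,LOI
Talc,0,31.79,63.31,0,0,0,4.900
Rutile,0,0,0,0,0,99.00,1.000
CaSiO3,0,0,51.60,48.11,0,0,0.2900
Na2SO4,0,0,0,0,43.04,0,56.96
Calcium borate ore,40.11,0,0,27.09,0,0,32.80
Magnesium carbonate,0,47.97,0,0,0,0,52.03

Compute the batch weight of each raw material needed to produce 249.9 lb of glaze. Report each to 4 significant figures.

Batch per 249.9 lb glaze:
  Talc: 108.4 lb
  Rutile: 22.95 lb
  CaSiO3: 42.94 lb
  Na2SO4: 70.49 lb
  Calcium borate ore: 21.35 lb
  Magnesium carbonate: 76.26 lb
Total batch = 342.4 lb; LOI loss = 92.50 lb; yield = 72.98%

Every computation carries exact precision in every operation. Rounding to 4 significant figures governs each mid-chain value as shown — every reported value takes just one rounding — derived quantities, including the yield, net glass mass, ignition loss, six oxide percentages, the totals, are computed from the weighed amounts for 249.9 lb of glass in full precision as set out in question or answer.
The oxide mass targets at 249.9 lb glaze:
  B2O3: 3.426% × 249.9 = 8.562 lb
  MgO: 28.43% × 249.9 = 71.05 lb
  SiO2: 36.33% × 249.9 = 90.79 lb
  CaO: 10.58% × 249.9 = 26.44 lb
  Na2O: 12.14% × 249.9 = 30.34 lb
  TiO2: 9.090% × 249.9 = 22.72 lb
Verifying the oxide balance per the reported batch figures, at the basis given (sums match the target masses given rounding of the digits):
  B2O3: 21.35·0.4011 = 8.563 lb (target 8.562 lb)
  MgO: 108.4·0.3179 + 76.26·0.4797 = 71.04 lb (target 71.05 lb)
  SiO2: 108.4·0.6331 + 42.94·0.5160 = 90.79 lb (target 90.79 lb)
  CaO: 42.94·0.4811 + 21.35·0.2709 = 26.44 lb (target 26.44 lb)
  Na2O: 70.49·0.4304 = 30.34 lb (target 30.34 lb)
  TiO2: 22.95·0.9900 = 22.72 lb (target 22.72 lb)
The glass-mass cross-check: batch total minus LOI = 249.9 lb (the targets, summed, come to 249.9 lb; against the stated basis, 249.9 lb — a pure rounding effect).
Total batch = Σ batch = 342.4 lb; LOI removed, Σ of batch·LOI: 92.50 lb; yield: glass divided by total = 72.98%.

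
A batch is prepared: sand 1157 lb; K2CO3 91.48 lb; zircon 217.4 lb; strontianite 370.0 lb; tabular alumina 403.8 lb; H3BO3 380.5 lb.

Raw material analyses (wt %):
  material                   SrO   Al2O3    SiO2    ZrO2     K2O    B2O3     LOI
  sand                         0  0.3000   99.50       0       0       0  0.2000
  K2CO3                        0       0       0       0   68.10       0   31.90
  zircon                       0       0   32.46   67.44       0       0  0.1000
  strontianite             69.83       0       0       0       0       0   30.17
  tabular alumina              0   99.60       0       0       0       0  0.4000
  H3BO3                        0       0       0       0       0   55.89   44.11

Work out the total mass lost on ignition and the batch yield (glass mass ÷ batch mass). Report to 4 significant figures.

The intermediate values are shown (rounded to 4 significant figures) at each printed step; each numeric step keeps exact precision throughout. Each reported figure undergoes a single rounding; the derived quantities (LOI, six oxide percentages, net glass mass, the yield, totals) are carried from the batch weights for 2307 lb of glass in full precision as set out in problem or answer.
LOI of each material in turn:
  sand: 1157 × 0.002000 = 2.314 lb
  K2CO3: 91.48 × 0.3190 = 29.18 lb
  zircon: 217.4 × 0.001000 = 0.2174 lb
  strontianite: 370.0 × 0.3017 = 111.6 lb
  tabular alumina: 403.8 × 0.004000 = 1.615 lb
  H3BO3: 380.5 × 0.4411 = 167.8 lb
Total LOI = 312.8 lb
Glass = batch − LOI = 2620 − 312.8 = 2307 lb

LOI loss = 312.8 lb; glass = 2307 lb; yield = 88.06%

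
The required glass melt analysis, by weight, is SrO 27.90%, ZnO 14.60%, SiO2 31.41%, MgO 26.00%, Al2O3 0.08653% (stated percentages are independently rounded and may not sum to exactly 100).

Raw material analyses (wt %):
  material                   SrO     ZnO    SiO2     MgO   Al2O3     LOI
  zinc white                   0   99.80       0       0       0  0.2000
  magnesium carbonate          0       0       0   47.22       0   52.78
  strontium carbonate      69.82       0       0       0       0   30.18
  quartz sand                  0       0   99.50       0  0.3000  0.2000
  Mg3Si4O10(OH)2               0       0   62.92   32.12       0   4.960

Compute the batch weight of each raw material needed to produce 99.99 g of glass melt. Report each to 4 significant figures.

Batch per 99.99 g glass melt:
  zinc white: 14.63 g
  magnesium carbonate: 52.13 g
  strontium carbonate: 39.96 g
  quartz sand: 28.84 g
  Mg3Si4O10(OH)2: 4.308 g
Total batch = 139.9 g; LOI loss = 39.87 g; yield = 71.49%

Exact precision is held in every operation. Rounding to four significant figures extends to every intermediate as shown; every reported figure carries a single rounding. All derived quantities are computed using the weight values per 99.99 g of glass in exact precision (glass mass, totals, the five compositions, yield, ignition loss) precisely as stated by problem or answer.
Target oxide masses per 99.99 g glass melt:
  SrO: 27.90% × 99.99 = 27.90 g
  ZnO: 14.60% × 99.99 = 14.60 g
  SiO2: 31.41% × 99.99 = 31.41 g
  MgO: 26.00% × 99.99 = 26.00 g
  Al2O3: 0.08653% × 99.99 = 0.08652 g
Per-oxide balance check on the weights just shown, on the stated basis (every target is met by its sum given rounding of the digits):
  SrO: 39.96·0.6982 = 27.90 g (target 27.90 g)
  ZnO: 14.63·0.9980 = 14.60 g (target 14.60 g)
  SiO2: 28.84·0.9950 + 4.308·0.6292 = 31.41 g (target 31.41 g)
  MgO: 52.13·0.4722 + 4.308·0.3212 = 26.00 g (target 26.00 g)
  Al2O3: 28.84·0.003000 = 0.08652 g (target 0.08652 g)
Glass mass check: batch Σ − ignition loss = 99.99 g (per-oxide target masses sum to 99.99 g; basis as stated: 99.99 g — gaps are rounding artifacts).
Summing the batch: Σ batch = 139.9 g; LOI loss = Σ batch·LOI = 39.87 g; as yield: glass ÷ batch → 71.49%.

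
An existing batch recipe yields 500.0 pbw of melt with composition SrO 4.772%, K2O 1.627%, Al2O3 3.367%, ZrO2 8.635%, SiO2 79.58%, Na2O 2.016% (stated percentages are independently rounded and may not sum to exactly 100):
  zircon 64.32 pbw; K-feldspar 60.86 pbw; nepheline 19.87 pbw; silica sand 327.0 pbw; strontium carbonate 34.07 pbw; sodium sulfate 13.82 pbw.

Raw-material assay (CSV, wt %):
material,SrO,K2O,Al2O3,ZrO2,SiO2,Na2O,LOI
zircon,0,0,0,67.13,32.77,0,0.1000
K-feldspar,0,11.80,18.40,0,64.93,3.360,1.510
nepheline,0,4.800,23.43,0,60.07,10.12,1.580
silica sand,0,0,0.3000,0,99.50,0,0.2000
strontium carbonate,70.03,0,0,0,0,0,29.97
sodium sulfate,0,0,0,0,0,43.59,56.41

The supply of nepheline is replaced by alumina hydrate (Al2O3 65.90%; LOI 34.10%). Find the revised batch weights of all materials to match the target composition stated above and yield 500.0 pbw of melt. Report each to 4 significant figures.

Revised batch per 500.0 pbw melt:
  zircon: 64.32 pbw
  K-feldspar: 68.94 pbw
  alumina hydrate: 4.778 pbw
  silica sand: 333.7 pbw
  strontium carbonate: 34.07 pbw
  sodium sulfate: 17.81 pbw
Total batch = 523.6 pbw; LOI loss = 23.66 pbw

Each numeric step maintains exact precision end to end; in-progress results appear, rounded to 4 significant digits, across the worked steps. A single rounding completes each reported result. All derived quantities (ignition loss, yield, six oxide percentages, net glass mass, totals) are carried in exact precision using the weight values on 500.0 pbw of glass, exactly as printed in problem or answer.
Target masses of each oxide per 500.0 pbw melt:
  SrO: 4.772% × 500.0 = 23.86 pbw
  K2O: 1.627% × 500.0 = 8.135 pbw
  Al2O3: 3.367% × 500.0 = 16.84 pbw
  ZrO2: 8.635% × 500.0 = 43.18 pbw
  SiO2: 79.58% × 500.0 = 397.9 pbw
  Na2O: 2.016% × 500.0 = 10.08 pbw
Per-oxide balance check per the reported batch figures, on the stated basis (each sum matches its target mass given rounding of the digits):
  SrO: 34.07·0.7003 = 23.86 pbw (target 23.86 pbw)
  K2O: 68.94·0.1180 = 8.135 pbw (target 8.135 pbw)
  Al2O3: 68.94·0.1840 + 4.778·0.6590 + 333.7·0.003000 = 16.83 pbw (target 16.84 pbw)
  ZrO2: 64.32·0.6713 = 43.18 pbw (target 43.18 pbw)
  SiO2: 64.32·0.3277 + 68.94·0.6493 + 333.7·0.9950 = 397.9 pbw (target 397.9 pbw)
  Na2O: 68.94·0.03360 + 17.81·0.4359 = 10.08 pbw (target 10.08 pbw)
Consistency of the glass mass: total batch − LOI = 500.0 pbw (the Σ of target masses is 500.0 pbw; against the stated basis, 500.0 pbw — a pure rounding effect).
Total batch = Σ batch = 523.6 pbw; LOI removed, Σ of batch·LOI: 23.66 pbw; yield = glass ÷ total batch = 95.48%.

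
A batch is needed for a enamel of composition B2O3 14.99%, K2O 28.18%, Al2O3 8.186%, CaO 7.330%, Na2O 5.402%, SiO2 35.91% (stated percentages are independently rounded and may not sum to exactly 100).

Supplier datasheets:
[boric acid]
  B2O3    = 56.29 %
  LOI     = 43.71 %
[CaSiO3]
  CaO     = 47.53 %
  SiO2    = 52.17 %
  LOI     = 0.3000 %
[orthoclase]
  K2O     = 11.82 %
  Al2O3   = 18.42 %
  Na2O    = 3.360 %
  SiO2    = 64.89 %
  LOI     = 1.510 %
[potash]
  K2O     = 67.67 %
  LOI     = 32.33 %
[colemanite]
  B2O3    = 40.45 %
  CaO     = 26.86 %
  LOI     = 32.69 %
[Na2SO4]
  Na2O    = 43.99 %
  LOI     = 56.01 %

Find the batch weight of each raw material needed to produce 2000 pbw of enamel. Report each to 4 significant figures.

Mid-chain values are displayed (rounded to four significant figures) between the steps — all internal work maintains full precision end to end — every reported value is rounded exactly once; the derived quantities, which include glass mass, the yield, ignition loss, the six compositions, totals, are carried at full precision, exactly as shown in the problem or the answer, from the weighed amounts at 2000 pbw of glass.
Per-oxide target masses for 2000 pbw enamel:
  B2O3: 14.99% × 2000 = 299.8 pbw
  K2O: 28.18% × 2000 = 563.6 pbw
  Al2O3: 8.186% × 2000 = 163.7 pbw
  CaO: 7.330% × 2000 = 146.6 pbw
  Na2O: 5.402% × 2000 = 108.0 pbw
  SiO2: 35.91% × 2000 = 718.2 pbw
Mass-balance tally per oxide from the weights as reported, under the basis named above (every target is met by its sum within answer rounding):
  B2O3: 485.2·0.5629 + 66.02·0.4045 = 299.8 pbw (target 299.8 pbw)
  K2O: 888.8·0.1182 + 677.6·0.6767 = 563.6 pbw (target 563.6 pbw)
  Al2O3: 888.8·0.1842 = 163.7 pbw (target 163.7 pbw)
  CaO: 271.1·0.4753 + 66.02·0.2686 = 146.6 pbw (target 146.6 pbw)
  Na2O: 888.8·0.03360 + 177.7·0.4399 = 108.0 pbw (target 108.0 pbw)
  SiO2: 271.1·0.5217 + 888.8·0.6489 = 718.2 pbw (target 718.2 pbw)
Auditing the glass mass value: total charge less LOI = 2000 pbw (targets for the oxides total 2000 pbw; the stated basis being 2000 pbw — any gap is answer rounding).
Batch total: Σ batch = 2566 pbw; Σ batch·LOI gives LOI loss = 566.5 pbw; as yield: glass ÷ batch → 77.93%.

Batch per 2000 pbw enamel:
  boric acid: 485.2 pbw
  CaSiO3: 271.1 pbw
  orthoclase: 888.8 pbw
  potash: 677.6 pbw
  colemanite: 66.02 pbw
  Na2SO4: 177.7 pbw
Total batch = 2566 pbw; LOI loss = 566.5 pbw; yield = 77.93%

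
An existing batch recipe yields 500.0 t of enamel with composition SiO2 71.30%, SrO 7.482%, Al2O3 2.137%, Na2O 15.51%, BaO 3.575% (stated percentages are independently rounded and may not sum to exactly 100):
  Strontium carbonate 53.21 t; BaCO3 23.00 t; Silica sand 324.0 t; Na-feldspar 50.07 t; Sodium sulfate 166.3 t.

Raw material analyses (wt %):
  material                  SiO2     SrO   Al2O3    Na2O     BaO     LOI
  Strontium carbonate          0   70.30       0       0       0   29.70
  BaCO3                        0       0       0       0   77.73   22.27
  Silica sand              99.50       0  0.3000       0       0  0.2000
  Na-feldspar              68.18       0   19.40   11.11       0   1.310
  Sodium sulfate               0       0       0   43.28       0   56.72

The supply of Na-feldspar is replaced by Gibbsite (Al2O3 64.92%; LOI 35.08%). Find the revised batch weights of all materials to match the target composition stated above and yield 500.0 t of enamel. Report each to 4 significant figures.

All internal work carries full precision at each step. In-progress results are printed (rounded to four significant digits) across the worked steps; a single rounding produces every reported figure — all derived quantities (the five compositions, net glass mass, yield, the totals, LOI) are recomputed from the batch weights for 500.0 t of glass at full float precision as written in the question or the answer.
Target oxide masses per 500.0 t enamel:
  SiO2: 71.30% × 500.0 = 356.5 t
  SrO: 7.482% × 500.0 = 37.41 t
  Al2O3: 2.137% × 500.0 = 10.68 t
  Na2O: 15.51% × 500.0 = 77.55 t
  BaO: 3.575% × 500.0 = 17.88 t
Balance tally, oxide-wise, from the weights as reported, under the basis named above (oxide sums agree with the targets given rounding of the digits):
  SiO2: 358.3·0.9950 = 356.5 t (target 356.5 t)
  SrO: 53.21·0.7030 = 37.41 t (target 37.41 t)
  Al2O3: 358.3·0.003000 + 14.80·0.6492 = 10.68 t (target 10.68 t)
  Na2O: 179.2·0.4328 = 77.56 t (target 77.55 t)
  BaO: 23.00·0.7773 = 17.88 t (target 17.88 t)
Glass-mass bookkeeping: the batch minus its LOI: 500.0 t (the targets, summed, come to 500.0 t; basis as stated: 500.0 t — gaps are rounding artifacts).
Adding the batch up: Σ batch = 628.5 t; the LOI term Σ batch·LOI equals 128.5 t; yield, glass over the total, = 79.56%.

Revised batch per 500.0 t enamel:
  Strontium carbonate: 53.21 t
  BaCO3: 23.00 t
  Silica sand: 358.3 t
  Gibbsite: 14.80 t
  Sodium sulfate: 179.2 t
Total batch = 628.5 t; LOI loss = 128.5 t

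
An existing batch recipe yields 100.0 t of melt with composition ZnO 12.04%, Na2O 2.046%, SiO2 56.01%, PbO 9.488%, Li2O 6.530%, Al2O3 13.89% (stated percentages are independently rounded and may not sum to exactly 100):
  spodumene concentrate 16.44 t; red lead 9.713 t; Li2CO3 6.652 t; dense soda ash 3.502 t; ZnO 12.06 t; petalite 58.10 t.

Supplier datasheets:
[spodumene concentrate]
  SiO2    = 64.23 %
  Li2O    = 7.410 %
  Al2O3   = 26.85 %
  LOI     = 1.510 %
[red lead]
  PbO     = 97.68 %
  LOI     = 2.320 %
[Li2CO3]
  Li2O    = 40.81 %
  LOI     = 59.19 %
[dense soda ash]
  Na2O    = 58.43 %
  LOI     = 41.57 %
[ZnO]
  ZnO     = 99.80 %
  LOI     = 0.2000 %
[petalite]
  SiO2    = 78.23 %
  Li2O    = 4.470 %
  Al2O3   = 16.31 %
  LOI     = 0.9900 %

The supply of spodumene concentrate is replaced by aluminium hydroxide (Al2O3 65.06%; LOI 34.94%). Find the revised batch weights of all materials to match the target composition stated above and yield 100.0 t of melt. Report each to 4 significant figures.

Revised batch per 100.0 t melt:
  aluminium hydroxide: 3.401 t
  red lead: 9.713 t
  Li2CO3: 8.159 t
  dense soda ash: 3.502 t
  ZnO: 12.06 t
  petalite: 71.60 t
Total batch = 108.4 t; LOI loss = 8.432 t

The intermediate values are printed, with 4-significant-figure rounding, when written out — full precision is maintained throughout. A single rounding finalizes each reported value. The derived quantities are carried at full float precision (LOI, the totals, glass mass, six oxide percentages, yield) starting from the weights at 100.0 t of glass as given in question or answer.
Target masses of each oxide per 100.0 t melt:
  ZnO: 12.04% × 100.0 = 12.04 t
  Na2O: 2.046% × 100.0 = 2.046 t
  SiO2: 56.01% × 100.0 = 56.01 t
  PbO: 9.488% × 100.0 = 9.488 t
  Li2O: 6.530% × 100.0 = 6.530 t
  Al2O3: 13.89% × 100.0 = 13.89 t
Verifying the oxide balance on the weights just shown, relative to the basis at hand (delivered sums recover each target modulo rounding of the values):
  ZnO: 12.06·0.9980 = 12.04 t (target 12.04 t)
  Na2O: 3.502·0.5843 = 2.046 t (target 2.046 t)
  SiO2: 71.60·0.7823 = 56.01 t (target 56.01 t)
  PbO: 9.713·0.9768 = 9.488 t (target 9.488 t)
  Li2O: 8.159·0.4081 + 71.60·0.04470 = 6.530 t (target 6.530 t)
  Al2O3: 3.401·0.6506 + 71.60·0.1631 = 13.89 t (target 13.89 t)
Glass-mass sanity pass: net batch after ignition = 100.0 t (the Σ of target masses is 100.0 t; against the stated basis, 100.0 t — deltas are rounding alone).
Batch grand total — Σ batch = 108.4 t; ignition loss, Σ(batch × LOI) = 8.432 t; as yield: glass ÷ batch → 92.22%.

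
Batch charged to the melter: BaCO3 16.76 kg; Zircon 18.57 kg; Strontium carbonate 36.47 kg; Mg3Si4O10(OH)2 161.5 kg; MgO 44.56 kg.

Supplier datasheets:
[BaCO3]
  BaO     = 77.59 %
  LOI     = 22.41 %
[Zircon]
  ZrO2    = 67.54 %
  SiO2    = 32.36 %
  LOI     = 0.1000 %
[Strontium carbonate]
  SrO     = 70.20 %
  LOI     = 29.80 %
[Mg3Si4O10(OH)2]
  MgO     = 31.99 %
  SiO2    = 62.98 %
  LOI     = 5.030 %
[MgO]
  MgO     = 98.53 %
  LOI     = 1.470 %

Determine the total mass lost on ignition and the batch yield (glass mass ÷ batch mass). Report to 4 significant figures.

Full float precision is held at each step; rounding to four significant figures extends to each working value as displayed — every reported number is rounded exactly once — all derived quantities, including totals, yield, glass mass, ignition loss, the five compositions, are carried starting from the weights at 254.4 kg of glass in exact precision, as set out in the problem or the answer.
Loss on ignition, line by line:
  BaCO3: 16.76 × 0.2241 = 3.756 kg
  Zircon: 18.57 × 0.001000 = 0.01857 kg
  Strontium carbonate: 36.47 × 0.2980 = 10.87 kg
  Mg3Si4O10(OH)2: 161.5 × 0.05030 = 8.123 kg
  MgO: 44.56 × 0.01470 = 0.6550 kg
Total LOI = 23.42 kg
Glass = batch − LOI = 277.9 − 23.42 = 254.4 kg

LOI loss = 23.42 kg; glass = 254.4 kg; yield = 91.57%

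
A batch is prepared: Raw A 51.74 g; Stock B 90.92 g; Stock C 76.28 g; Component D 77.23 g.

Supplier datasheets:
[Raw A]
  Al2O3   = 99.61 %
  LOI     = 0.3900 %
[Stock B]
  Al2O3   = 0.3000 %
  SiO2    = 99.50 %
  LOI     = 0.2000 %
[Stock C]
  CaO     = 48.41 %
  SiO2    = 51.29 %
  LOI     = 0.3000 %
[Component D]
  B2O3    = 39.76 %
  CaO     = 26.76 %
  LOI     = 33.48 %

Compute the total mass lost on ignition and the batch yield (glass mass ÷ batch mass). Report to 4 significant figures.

LOI loss = 26.47 g; glass = 269.7 g; yield = 91.06%

The intermediate values appear rounded to 4 significant figures in the printout. Each numeric step carries exact precision at every stage. Every reported result is rounded once only. All derived quantities (four oxide percentages, totals, ignition loss, yield, net glass mass) are carried in full float precision starting from the weights on 269.7 g of glass as given in problem or answer.
Material-by-material LOI:
  Raw A: 51.74 × 0.003900 = 0.2018 g
  Stock B: 90.92 × 0.002000 = 0.1818 g
  Stock C: 76.28 × 0.003000 = 0.2288 g
  Component D: 77.23 × 0.3348 = 25.86 g
Total LOI = 26.47 g
Glass = batch − LOI = 296.2 − 26.47 = 269.7 g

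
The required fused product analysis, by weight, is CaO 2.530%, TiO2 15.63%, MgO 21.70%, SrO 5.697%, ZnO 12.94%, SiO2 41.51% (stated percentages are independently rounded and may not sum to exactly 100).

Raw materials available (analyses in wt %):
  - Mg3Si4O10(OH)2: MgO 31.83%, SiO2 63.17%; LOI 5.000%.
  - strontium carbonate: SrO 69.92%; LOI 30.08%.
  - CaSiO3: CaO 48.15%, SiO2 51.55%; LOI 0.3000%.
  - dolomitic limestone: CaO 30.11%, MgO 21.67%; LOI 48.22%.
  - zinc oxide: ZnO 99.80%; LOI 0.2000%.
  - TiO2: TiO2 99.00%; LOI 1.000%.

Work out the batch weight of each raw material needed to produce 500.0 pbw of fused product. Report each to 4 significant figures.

Mid-chain values appear (rounded to four significant digits) alongside each step. The working math keeps full float precision in every operation; every reported figure includes exactly one rounding. Derived quantities are re-derived at exact precision (LOI, the six compositions, yield, totals, net glass mass) from the batch weights per 500.0 pbw of glass exactly as shown in the problem or answer text.
Per-oxide target masses for 500.0 pbw fused product:
  CaO: 2.530% × 500.0 = 12.65 pbw
  TiO2: 15.63% × 500.0 = 78.15 pbw
  MgO: 21.70% × 500.0 = 108.5 pbw
  SrO: 5.697% × 500.0 = 28.48 pbw
  ZnO: 12.94% × 500.0 = 64.70 pbw
  SiO2: 41.51% × 500.0 = 207.6 pbw
Sums-versus-targets review from the weights as reported, per the basis as stated (each sum matches its target mass net of answer rounding effects):
  CaO: 8.551·0.4815 + 28.34·0.3011 = 12.65 pbw (target 12.65 pbw)
  TiO2: 78.94·0.9900 = 78.15 pbw (target 78.15 pbw)
  MgO: 321.6·0.3183 + 28.34·0.2167 = 108.5 pbw (target 108.5 pbw)
  SrO: 40.74·0.6992 = 28.49 pbw (target 28.48 pbw)
  ZnO: 64.83·0.9980 = 64.70 pbw (target 64.70 pbw)
  SiO2: 321.6·0.6317 + 8.551·0.5155 = 207.6 pbw (target 207.6 pbw)
Consistency of the glass mass: Σ batch − LOI loss = 500.1 pbw (per-oxide target masses sum to 500.0 pbw; stated basis 500.0 pbw — differing by rounding only).
Total batch = Σ batch = 543.0 pbw; loss to ignition Σ batch·LOI = 42.94 pbw; yield: glass divided by total = 92.09%.

Batch per 500.0 pbw fused product:
  Mg3Si4O10(OH)2: 321.6 pbw
  strontium carbonate: 40.74 pbw
  CaSiO3: 8.551 pbw
  dolomitic limestone: 28.34 pbw
  zinc oxide: 64.83 pbw
  TiO2: 78.94 pbw
Total batch = 543.0 pbw; LOI loss = 42.94 pbw; yield = 92.09%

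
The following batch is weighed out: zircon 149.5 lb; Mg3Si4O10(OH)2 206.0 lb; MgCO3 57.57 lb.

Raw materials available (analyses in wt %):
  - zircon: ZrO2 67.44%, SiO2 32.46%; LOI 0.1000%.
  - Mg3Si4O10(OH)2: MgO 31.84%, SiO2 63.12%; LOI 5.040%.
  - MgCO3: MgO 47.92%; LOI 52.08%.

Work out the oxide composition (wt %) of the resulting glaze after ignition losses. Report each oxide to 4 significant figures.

Every computation carries exact precision from start to finish. Intermediates are printed rounded off to 4 significant digits as written — every reported number takes a single rounding. All derived quantities are re-derived starting from the weights for 372.6 lb of glass at exact precision (the yield, net glass mass, three oxide percentages, ignition loss, the totals), exactly as printed in question or answer.
What the batch supplies per oxide:
  MgO: 206.0·0.3184 + 57.57·0.4792 = 93.18 lb
  ZrO2: 149.5·0.6744 = 100.8 lb
  SiO2: 149.5·0.3246 + 206.0·0.6312 = 178.6 lb
LOI: 149.5·0.001000 + 206.0·0.05040 + 57.57·0.5208 = 40.51 lb
batch − LOI leaves glass = 413.1 − 40.51 = 372.6 lb (equal to the oxide-mass sum)
each oxide over glass, ×100, is wt %

Glass mass = 372.6 lb (batch 413.1 − LOI 40.51).
Composition: MgO 25.01%, ZrO2 27.06%, SiO2 47.93%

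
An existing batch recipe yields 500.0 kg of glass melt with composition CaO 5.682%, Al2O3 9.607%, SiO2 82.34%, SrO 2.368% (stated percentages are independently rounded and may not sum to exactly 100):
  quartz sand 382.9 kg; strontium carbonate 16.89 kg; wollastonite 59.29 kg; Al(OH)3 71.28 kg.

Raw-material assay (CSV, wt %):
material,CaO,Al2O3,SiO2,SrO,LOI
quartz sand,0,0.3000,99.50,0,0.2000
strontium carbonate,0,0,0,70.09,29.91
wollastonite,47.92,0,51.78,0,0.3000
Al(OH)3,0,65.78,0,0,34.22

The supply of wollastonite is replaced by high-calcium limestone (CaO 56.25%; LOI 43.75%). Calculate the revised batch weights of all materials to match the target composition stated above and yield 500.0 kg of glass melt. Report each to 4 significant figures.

Full precision is kept all the way through. Mid-chain values are displayed (rounded to four significant digits) alongside each step; each reported result is rounded exactly once — the derived quantities, including yield, glass mass, four oxide percentages, the totals, ignition loss, are carried from the weighed amounts at 500.0 kg of glass in full float precision, as quoted within the question or the answer.
The oxide mass targets at 500.0 kg glass melt:
  CaO: 5.682% × 500.0 = 28.41 kg
  Al2O3: 9.607% × 500.0 = 48.04 kg
  SiO2: 82.34% × 500.0 = 411.7 kg
  SrO: 2.368% × 500.0 = 11.84 kg
A balance pass over the oxides, on the weights just shown, for the quoted basis mass (sums match the target masses up to rounding of the answer):
  CaO: 50.51·0.5625 = 28.41 kg (target 28.41 kg)
  Al2O3: 413.8·0.003000 + 71.14·0.6578 = 48.04 kg (target 48.04 kg)
  SiO2: 413.8·0.9950 = 411.7 kg (target 411.7 kg)
  SrO: 16.89·0.7009 = 11.84 kg (target 11.84 kg)
The glass-mass cross-check: batch total minus LOI = 500.0 kg (oxide target masses add up to 500.0 kg; with the basis standing at 500.0 kg — gaps are rounding artifacts).
Batch total: Σ batch = 552.3 kg; the LOI term Σ batch·LOI equals 52.32 kg; glass ÷ batch gives a yield of 90.53%.

Revised batch per 500.0 kg glass melt:
  quartz sand: 413.8 kg
  strontium carbonate: 16.89 kg
  high-calcium limestone: 50.51 kg
  Al(OH)3: 71.14 kg
Total batch = 552.3 kg; LOI loss = 52.32 kg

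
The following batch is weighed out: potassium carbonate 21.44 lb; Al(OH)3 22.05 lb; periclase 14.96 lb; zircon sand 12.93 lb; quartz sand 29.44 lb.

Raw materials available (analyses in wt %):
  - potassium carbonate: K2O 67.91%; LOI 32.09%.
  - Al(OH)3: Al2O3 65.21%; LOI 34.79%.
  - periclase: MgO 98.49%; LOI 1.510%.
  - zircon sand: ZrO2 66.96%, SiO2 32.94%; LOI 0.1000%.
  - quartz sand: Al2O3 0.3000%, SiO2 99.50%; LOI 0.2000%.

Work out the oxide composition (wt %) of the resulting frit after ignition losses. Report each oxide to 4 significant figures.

In-progress results are displayed, with 4-significant-digit rounding, at each printed step; exact precision is kept end to end. Every reported figure is rounded a single time; derived quantities (net glass mass, five oxide percentages, totals, the yield, ignition loss) are computed in full float precision using the weight values for 85.97 lb of glass, as they appear in the problem or the answer.
Oxide-by-oxide delivered mass:
  Al2O3: 22.05·0.6521 + 29.44·0.003000 = 14.47 lb
  ZrO2: 12.93·0.6696 = 8.658 lb
  K2O: 21.44·0.6791 = 14.56 lb
  MgO: 14.96·0.9849 = 14.73 lb
  SiO2: 12.93·0.3294 + 29.44·0.9950 = 33.55 lb
LOI: 21.44·0.3209 + 22.05·0.3479 + 14.96·0.01510 + 12.93·0.001000 + 29.44·0.002000 = 14.85 lb
batch − LOI leaves glass = 100.8 − 14.85 = 85.97 lb (the oxide masses sum to this)
each wt % is 100 × oxide ÷ glass

Glass mass = 85.97 lb (batch 100.8 − LOI 14.85).
Composition: Al2O3 16.83%, ZrO2 10.07%, K2O 16.94%, MgO 17.14%, SiO2 39.03%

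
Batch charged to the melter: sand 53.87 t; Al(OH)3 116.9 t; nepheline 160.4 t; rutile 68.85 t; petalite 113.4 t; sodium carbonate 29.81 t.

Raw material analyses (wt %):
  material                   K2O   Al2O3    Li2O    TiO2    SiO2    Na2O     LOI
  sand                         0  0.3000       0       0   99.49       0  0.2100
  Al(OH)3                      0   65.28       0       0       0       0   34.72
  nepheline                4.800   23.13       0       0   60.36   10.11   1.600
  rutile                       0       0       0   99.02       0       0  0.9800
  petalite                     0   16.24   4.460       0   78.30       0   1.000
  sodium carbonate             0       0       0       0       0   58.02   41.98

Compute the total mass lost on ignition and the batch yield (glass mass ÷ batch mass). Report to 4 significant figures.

LOI loss = 57.59 t; glass = 485.6 t; yield = 89.40%

The whole derivation runs at exact precision from start to finish — rounding to four significant figures applies to each intermediate as shown — every reported value sees exactly one rounding — all derived quantities are recomputed in exact precision (glass mass, LOI, yield, the totals, six oxide percentages) starting from the weights for 485.6 t of glass exactly as printed in the problem or the answer.
Ignition loss by material:
  sand: 53.87 × 0.002100 = 0.1131 t
  Al(OH)3: 116.9 × 0.3472 = 40.59 t
  nepheline: 160.4 × 0.01600 = 2.566 t
  rutile: 68.85 × 0.009800 = 0.6747 t
  petalite: 113.4 × 0.01000 = 1.134 t
  sodium carbonate: 29.81 × 0.4198 = 12.51 t
Total LOI = 57.59 t
Glass = batch − LOI = 543.2 − 57.59 = 485.6 t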